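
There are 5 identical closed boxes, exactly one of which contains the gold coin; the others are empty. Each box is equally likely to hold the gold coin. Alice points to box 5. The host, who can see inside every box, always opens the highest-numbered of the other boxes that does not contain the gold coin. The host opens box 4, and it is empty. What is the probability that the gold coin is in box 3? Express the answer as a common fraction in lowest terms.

Apply Bayes' rule, conditioning on where the gold coin actually is.
If it is in any of boxes 1, 2, 3, and 5 (prior 1/5 each): box 4 is the highest-numbered option available, probability 1; weight (1/5)·1 = 1/5 each.
If it is in box 4 (prior 1/5): the host opened box 4, so this case is ruled out; weight (1/5)·0 = 0.
The weights sum to 4/5.
So P(the gold coin in box 3 | the host opened box 4) = (1/5) / (4/5) = 1/4.

1/4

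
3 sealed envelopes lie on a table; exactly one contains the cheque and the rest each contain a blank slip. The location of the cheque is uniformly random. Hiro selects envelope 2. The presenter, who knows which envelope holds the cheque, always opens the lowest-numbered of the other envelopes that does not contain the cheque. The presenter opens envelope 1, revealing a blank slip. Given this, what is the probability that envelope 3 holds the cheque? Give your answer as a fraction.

Apply Bayes' rule, conditioning on where the cheque actually is.
If it is in envelope 1 (prior 1/3): the presenter opened envelope 1, so this case is ruled out; weight (1/3)·0 = 0.
If it is in either of envelopes 2 and 3 (prior 1/3 each): envelope 1 is the lowest-numbered option available, probability 1; weight (1/3)·1 = 1/3 each.
The weights sum to 2/3.
So P(the cheque in envelope 3 | the presenter opened envelope 1) = (1/3) / (2/3) = 1/2.

1/2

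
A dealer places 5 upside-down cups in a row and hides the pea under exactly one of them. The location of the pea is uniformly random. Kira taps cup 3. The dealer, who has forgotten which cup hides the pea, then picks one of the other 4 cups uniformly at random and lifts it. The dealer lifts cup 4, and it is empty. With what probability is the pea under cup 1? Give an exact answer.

Because the dealer chose which cup to lift without knowing where the pea is, the choice is independent of the prize location. Learning that cup 4 does not hold the pea simply rules out that one location and leaves the remaining 4 cups still equally likely by symmetry.
So P(the pea under cup 1) = 1/4.

1/4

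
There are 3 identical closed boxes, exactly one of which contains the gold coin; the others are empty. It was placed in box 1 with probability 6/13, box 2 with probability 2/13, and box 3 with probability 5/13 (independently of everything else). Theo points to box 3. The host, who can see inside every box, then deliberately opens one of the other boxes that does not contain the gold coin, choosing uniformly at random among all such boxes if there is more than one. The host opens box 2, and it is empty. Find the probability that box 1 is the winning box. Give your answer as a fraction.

12/17

Consider each possible location of the gold coin in turn.
If it is in box 1 (prior 6/13): the host has no choice, probability 1; weight (6/13)·1 = 6/13.
If it is in box 2 (prior 2/13): the host opened box 2, so this case is ruled out; weight (2/13)·0 = 0.
If it is in box 3 (prior 5/13): the host has 2 equally likely choices, so probability 1/2; weight (5/13)·(1/2) = 5/26.
The weights sum to 17/26.
So P(the gold coin in box 1 | the host opened box 2) = (6/13) / (17/26) = 12/17.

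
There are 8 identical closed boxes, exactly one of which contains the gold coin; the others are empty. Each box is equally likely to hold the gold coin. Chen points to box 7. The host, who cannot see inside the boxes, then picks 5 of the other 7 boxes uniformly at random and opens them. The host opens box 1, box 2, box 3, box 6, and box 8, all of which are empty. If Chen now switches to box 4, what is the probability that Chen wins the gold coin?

Because the host chose which boxes to open without knowing where the gold coin is, the choice is independent of the prize location. Learning that none of the 5 opened boxes holds the gold coin simply rules out those 5 locations and leaves the remaining 3 boxes still equally likely by symmetry.
So P(the gold coin in box 4) = 1/3.

1/3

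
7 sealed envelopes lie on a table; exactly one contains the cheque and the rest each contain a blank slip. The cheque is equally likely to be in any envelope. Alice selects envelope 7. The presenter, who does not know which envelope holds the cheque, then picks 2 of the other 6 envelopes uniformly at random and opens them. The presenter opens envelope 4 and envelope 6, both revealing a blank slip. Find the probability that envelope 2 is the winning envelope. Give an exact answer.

1/5

Apply Bayes' rule, conditioning on where the cheque actually is.
If it is in any of envelopes 1, 2, 3, 5, and 7 (prior 1/7 each): the presenter picks exactly this set with probability 1/15 regardless, and none is the prize; weight (1/7)·(1/15) = 1/105 each.
If it is in either of envelopes 4 and 6 (prior 1/7 each): that envelope was opened and seen not to hold the prize — ruled out; weight (1/7)·0 = 0 each.
The weights sum to 1/21.
So P(the cheque in envelope 2 | the presenter opened envelope 4 and envelope 6) = (1/105) / (1/21) = 1/5.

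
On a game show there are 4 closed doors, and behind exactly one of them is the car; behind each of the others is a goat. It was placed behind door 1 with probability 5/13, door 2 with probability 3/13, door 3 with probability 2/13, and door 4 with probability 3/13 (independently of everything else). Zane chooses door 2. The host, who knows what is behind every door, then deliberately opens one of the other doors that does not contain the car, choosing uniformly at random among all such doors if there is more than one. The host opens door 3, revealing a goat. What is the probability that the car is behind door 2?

Consider each possible location of the car in turn.
If it is behind door 1 (prior 5/13): the host has 2 equally likely choices, so probability 1/2; weight (5/13)·(1/2) = 5/26.
If it is behind door 2 (prior 3/13): the host has 3 equally likely choices, so probability 1/3; weight (3/13)·(1/3) = 1/13.
If it is behind door 3 (prior 2/13): the host opened door 3, so this case is ruled out; weight (2/13)·0 = 0.
If it is behind door 4 (prior 3/13): the host has 2 equally likely choices, so probability 1/2; weight (3/13)·(1/2) = 3/26.
The weights sum to 5/13.
So P(the car behind door 2 | the host opened door 3) = (1/13) / (5/13) = 1/5.

1/5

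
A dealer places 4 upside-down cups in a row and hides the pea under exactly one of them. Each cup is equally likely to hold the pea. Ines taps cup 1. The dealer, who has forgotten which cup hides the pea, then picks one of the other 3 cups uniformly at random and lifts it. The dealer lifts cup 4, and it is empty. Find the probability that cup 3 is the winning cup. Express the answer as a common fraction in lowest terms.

1/3

Condition on the true location of the pea.
If it is under any of cups 1, 2, and 3 (prior 1/4 each): the dealer picks cup 4 with probability 1/3 regardless, and it is not the prize; weight (1/4)·(1/3) = 1/12 each.
If it is under cup 4 (prior 1/4): the dealer opened cup 4, so this case is ruled out; weight (1/4)·0 = 0.
The weights sum to 1/4.
So P(the pea under cup 3 | the dealer opened cup 4) = (1/12) / (1/4) = 1/3.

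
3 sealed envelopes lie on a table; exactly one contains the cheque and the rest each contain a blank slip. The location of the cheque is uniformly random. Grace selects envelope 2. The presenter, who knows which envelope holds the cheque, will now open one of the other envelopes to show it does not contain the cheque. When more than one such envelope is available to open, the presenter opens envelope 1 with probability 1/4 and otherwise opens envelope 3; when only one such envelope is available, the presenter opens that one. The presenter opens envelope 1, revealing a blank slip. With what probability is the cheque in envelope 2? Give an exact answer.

Apply Bayes' rule, conditioning on where the cheque actually is.
If it is in envelope 1 (prior 1/3): the presenter opened envelope 1, so this case is ruled out; weight (1/3)·0 = 0.
If it is in envelope 2 (prior 1/3): envelope 1 is available, opened with probability 1/4; weight (1/3)·(1/4) = 1/12.
If it is in envelope 3 (prior 1/3): only envelope 1 is available, probability 1; weight (1/3)·1 = 1/3.
The weights sum to 5/12.
So P(the cheque in envelope 2 | the presenter opened envelope 1) = (1/12) / (5/12) = 1/5.

1/5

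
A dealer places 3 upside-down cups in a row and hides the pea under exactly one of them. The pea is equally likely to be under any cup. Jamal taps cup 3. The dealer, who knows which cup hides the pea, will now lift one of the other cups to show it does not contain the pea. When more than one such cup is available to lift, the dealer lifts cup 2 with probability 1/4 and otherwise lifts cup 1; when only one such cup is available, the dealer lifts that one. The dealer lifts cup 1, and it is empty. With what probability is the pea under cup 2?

4/7

Condition on the true location of the pea.
If it is under cup 1 (prior 1/3): the dealer opened cup 1, so this case is ruled out; weight (1/3)·0 = 0.
If it is under cup 2 (prior 1/3): only cup 1 is available, probability 1; weight (1/3)·1 = 1/3.
If it is under cup 3 (prior 1/3): cup 2 is available but not opened, probability 3/4; weight (1/3)·(3/4) = 1/4.
The weights sum to 7/12.
So P(the pea under cup 2 | the dealer opened cup 1) = (1/3) / (7/12) = 4/7.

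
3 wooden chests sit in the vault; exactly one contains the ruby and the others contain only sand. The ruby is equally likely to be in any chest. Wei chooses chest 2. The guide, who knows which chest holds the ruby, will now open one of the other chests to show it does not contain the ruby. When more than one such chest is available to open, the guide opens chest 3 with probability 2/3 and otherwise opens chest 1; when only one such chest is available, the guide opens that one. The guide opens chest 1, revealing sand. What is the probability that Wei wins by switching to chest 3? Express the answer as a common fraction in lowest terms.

Apply Bayes' rule, conditioning on where the ruby actually is.
If it is in chest 1 (prior 1/3): the guide opened chest 1, so this case is ruled out; weight (1/3)·0 = 0.
If it is in chest 2 (prior 1/3): chest 3 is available but not opened, probability 1/3; weight (1/3)·(1/3) = 1/9.
If it is in chest 3 (prior 1/3): only chest 1 is available, probability 1; weight (1/3)·1 = 1/3.
The weights sum to 4/9.
So P(the ruby in chest 3 | the guide opened chest 1) = (1/3) / (4/9) = 3/4.

3/4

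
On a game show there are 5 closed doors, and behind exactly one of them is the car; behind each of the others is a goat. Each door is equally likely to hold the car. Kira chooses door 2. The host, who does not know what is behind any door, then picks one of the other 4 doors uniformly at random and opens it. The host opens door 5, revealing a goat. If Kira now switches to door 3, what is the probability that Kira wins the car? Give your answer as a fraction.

1/4

Consider each possible location of the car in turn.
If it is behind any of doors 1, 2, 3, and 4 (prior 1/5 each): the host picks door 5 with probability 1/4 regardless, and it is not the prize; weight (1/5)·(1/4) = 1/20 each.
If it is behind door 5 (prior 1/5): the host opened door 5, so this case is ruled out; weight (1/5)·0 = 0.
The weights sum to 1/5.
So P(the car behind door 3 | the host opened door 5) = (1/20) / (1/5) = 1/4.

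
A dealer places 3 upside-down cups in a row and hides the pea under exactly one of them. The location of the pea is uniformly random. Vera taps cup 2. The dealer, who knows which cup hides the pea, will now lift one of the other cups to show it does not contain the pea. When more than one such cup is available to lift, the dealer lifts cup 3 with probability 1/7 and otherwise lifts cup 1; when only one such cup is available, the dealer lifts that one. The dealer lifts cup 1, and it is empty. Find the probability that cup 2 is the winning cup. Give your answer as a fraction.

Condition on the true location of the pea.
If it is under cup 1 (prior 1/3): the dealer opened cup 1, so this case is ruled out; weight (1/3)·0 = 0.
If it is under cup 2 (prior 1/3): cup 3 is available but not opened, probability 6/7; weight (1/3)·(6/7) = 2/7.
If it is under cup 3 (prior 1/3): only cup 1 is available, probability 1; weight (1/3)·1 = 1/3.
The weights sum to 13/21.
So P(the pea under cup 2 | the dealer opened cup 1) = (2/7) / (13/21) = 6/13.

6/13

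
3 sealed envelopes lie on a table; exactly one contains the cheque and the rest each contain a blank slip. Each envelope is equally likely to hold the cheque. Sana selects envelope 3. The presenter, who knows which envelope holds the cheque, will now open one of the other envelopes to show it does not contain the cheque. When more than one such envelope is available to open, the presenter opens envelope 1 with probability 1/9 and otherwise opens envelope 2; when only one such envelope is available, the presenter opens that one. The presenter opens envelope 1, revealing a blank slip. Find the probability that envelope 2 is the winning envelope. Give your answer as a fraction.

9/10

Consider each possible location of the cheque in turn.
If it is in envelope 1 (prior 1/3): the presenter opened envelope 1, so this case is ruled out; weight (1/3)·0 = 0.
If it is in envelope 2 (prior 1/3): only envelope 1 is available, probability 1; weight (1/3)·1 = 1/3.
If it is in envelope 3 (prior 1/3): envelope 1 is available, opened with probability 1/9; weight (1/3)·(1/9) = 1/27.
The weights sum to 10/27.
So P(the cheque in envelope 2 | the presenter opened envelope 1) = (1/3) / (10/27) = 9/10.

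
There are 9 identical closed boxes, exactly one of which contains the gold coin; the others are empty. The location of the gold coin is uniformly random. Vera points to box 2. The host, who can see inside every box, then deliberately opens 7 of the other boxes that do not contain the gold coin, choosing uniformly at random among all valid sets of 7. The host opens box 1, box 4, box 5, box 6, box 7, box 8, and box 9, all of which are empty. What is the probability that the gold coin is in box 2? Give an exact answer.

Condition on the true location of the gold coin.
If it is in any of boxes 1, 4, 5, 6, 7, 8, and 9 (prior 1/9 each): that box was opened and seen not to hold the prize — ruled out; weight (1/9)·0 = 0 each.
If it is in box 2 (prior 1/9): the host has 8 equally likely choices, so probability 1/8; weight (1/9)·(1/8) = 1/72.
If it is in box 3 (prior 1/9): the host has no choice, probability 1; weight (1/9)·1 = 1/9.
The weights sum to 1/8.
So P(the gold coin in box 2 | the host opened box 1, box 4, box 5, box 6, box 7, box 8, and box 9) = (1/72) / (1/8) = 1/9.

1/9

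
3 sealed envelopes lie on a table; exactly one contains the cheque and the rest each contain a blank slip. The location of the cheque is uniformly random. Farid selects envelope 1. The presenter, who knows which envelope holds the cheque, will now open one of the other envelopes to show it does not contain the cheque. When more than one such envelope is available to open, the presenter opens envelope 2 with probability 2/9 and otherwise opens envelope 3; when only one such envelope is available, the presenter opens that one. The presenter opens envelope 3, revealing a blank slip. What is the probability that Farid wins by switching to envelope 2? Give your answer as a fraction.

9/16

Condition on the true location of the cheque.
If it is in envelope 1 (prior 1/3): envelope 2 is available but not opened, probability 7/9; weight (1/3)·(7/9) = 7/27.
If it is in envelope 2 (prior 1/3): only envelope 3 is available, probability 1; weight (1/3)·1 = 1/3.
If it is in envelope 3 (prior 1/3): the presenter opened envelope 3, so this case is ruled out; weight (1/3)·0 = 0.
The weights sum to 16/27.
So P(the cheque in envelope 2 | the presenter opened envelope 3) = (1/3) / (16/27) = 9/16.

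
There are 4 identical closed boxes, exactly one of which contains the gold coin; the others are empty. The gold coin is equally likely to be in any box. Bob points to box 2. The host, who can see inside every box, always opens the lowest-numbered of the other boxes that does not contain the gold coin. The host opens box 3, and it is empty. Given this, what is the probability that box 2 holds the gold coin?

0

Consider each possible location of the gold coin in turn.
If it is in box 1 (prior 1/4): box 3 is the lowest-numbered option available, probability 1; weight (1/4)·1 = 1/4.
If it is in either of boxes 2 and 4 (prior 1/4 each): the host would have opened box 1 instead, probability 0; weight (1/4)·0 = 0 each.
If it is in box 3 (prior 1/4): the host opened box 3, so this case is ruled out; weight (1/4)·0 = 0.
The weights sum to 1/4.
So P(the gold coin in box 2 | the host opened box 3) = 0 / (1/4) = 0.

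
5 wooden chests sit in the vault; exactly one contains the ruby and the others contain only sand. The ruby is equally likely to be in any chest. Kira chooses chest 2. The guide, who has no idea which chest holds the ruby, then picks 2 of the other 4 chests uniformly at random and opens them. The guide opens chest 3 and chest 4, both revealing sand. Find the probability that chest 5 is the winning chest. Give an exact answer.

1/3

Because the guide chose which chests to open without knowing where the ruby is, the choice is independent of the prize location. Learning that none of the 2 opened chests holds the ruby simply rules out those 2 locations and leaves the remaining 3 chests still equally likely by symmetry.
So P(the ruby in chest 5) = 1/3.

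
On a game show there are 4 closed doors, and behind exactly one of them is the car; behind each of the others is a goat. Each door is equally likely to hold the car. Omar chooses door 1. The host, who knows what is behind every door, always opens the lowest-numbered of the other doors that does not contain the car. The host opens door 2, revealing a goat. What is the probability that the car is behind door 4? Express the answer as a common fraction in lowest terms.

Consider each possible location of the car in turn.
If it is behind any of doors 1, 3, and 4 (prior 1/4 each): door 2 is the lowest-numbered option available, probability 1; weight (1/4)·1 = 1/4 each.
If it is behind door 2 (prior 1/4): the host opened door 2, so this case is ruled out; weight (1/4)·0 = 0.
The weights sum to 3/4.
So P(the car behind door 4 | the host opened door 2) = (1/4) / (3/4) = 1/3.

1/3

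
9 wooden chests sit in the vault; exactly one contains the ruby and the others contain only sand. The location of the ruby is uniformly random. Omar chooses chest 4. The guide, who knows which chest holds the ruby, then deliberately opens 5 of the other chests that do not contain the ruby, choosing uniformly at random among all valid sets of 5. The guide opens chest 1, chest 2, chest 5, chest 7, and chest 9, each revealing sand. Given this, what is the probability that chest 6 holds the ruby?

8/27

Apply Bayes' rule, conditioning on where the ruby actually is.
If it is in any of chests 1, 2, 5, 7, and 9 (prior 1/9 each): that chest was opened and seen not to hold the prize — ruled out; weight (1/9)·0 = 0 each.
If it is in any of chests 3, 6, and 8 (prior 1/9 each): the guide has 21 equally likely choices, so probability 1/21; weight (1/9)·(1/21) = 1/189 each.
If it is in chest 4 (prior 1/9): the guide has 56 equally likely choices, so probability 1/56; weight (1/9)·(1/56) = 1/504.
The weights sum to 1/56.
So P(the ruby in chest 6 | the guide opened chest 1, chest 2, chest 5, chest 7, and chest 9) = (1/189) / (1/56) = 8/27.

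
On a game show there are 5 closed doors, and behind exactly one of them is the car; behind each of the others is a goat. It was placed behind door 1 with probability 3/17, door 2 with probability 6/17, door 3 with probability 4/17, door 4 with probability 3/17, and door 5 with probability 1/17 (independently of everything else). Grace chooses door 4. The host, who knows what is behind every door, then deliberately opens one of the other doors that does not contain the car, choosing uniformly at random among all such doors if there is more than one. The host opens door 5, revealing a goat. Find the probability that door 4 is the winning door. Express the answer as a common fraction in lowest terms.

Apply Bayes' rule, conditioning on where the car actually is.
If it is behind door 1 (prior 3/17): the host has 3 equally likely choices, so probability 1/3; weight (3/17)·(1/3) = 1/17.
If it is behind door 2 (prior 6/17): the host has 3 equally likely choices, so probability 1/3; weight (6/17)·(1/3) = 2/17.
If it is behind door 3 (prior 4/17): the host has 3 equally likely choices, so probability 1/3; weight (4/17)·(1/3) = 4/51.
If it is behind door 4 (prior 3/17): the host has 4 equally likely choices, so probability 1/4; weight (3/17)·(1/4) = 3/68.
If it is behind door 5 (prior 1/17): the host opened door 5, so this case is ruled out; weight (1/17)·0 = 0.
The weights sum to 61/204.
So P(the car behind door 4 | the host opened door 5) = (3/68) / (61/204) = 9/61.

9/61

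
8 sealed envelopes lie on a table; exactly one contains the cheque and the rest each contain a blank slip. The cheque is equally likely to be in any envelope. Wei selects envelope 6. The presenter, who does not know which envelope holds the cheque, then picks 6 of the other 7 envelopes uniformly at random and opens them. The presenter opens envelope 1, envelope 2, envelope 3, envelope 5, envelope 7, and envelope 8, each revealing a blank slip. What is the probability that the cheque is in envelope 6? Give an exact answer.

Consider each possible location of the cheque in turn.
If it is in any of envelopes 1, 2, 3, 5, 7, and 8 (prior 1/8 each): that envelope was opened and seen not to hold the prize — ruled out; weight (1/8)·0 = 0 each.
If it is in either of envelopes 4 and 6 (prior 1/8 each): the presenter picks exactly this set with probability 1/7 regardless, and none is the prize; weight (1/8)·(1/7) = 1/56 each.
The weights sum to 1/28.
So P(the cheque in envelope 6 | the presenter opened envelope 1, envelope 2, envelope 3, envelope 5, envelope 7, and envelope 8) = (1/56) / (1/28) = 1/2.

1/2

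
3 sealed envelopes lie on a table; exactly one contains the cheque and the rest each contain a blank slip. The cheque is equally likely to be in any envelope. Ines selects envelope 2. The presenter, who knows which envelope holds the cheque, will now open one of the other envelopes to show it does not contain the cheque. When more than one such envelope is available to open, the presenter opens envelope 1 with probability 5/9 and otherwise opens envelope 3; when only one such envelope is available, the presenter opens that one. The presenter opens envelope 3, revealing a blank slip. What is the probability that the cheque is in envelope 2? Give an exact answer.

4/13

Consider each possible location of the cheque in turn.
If it is in envelope 1 (prior 1/3): only envelope 3 is available, probability 1; weight (1/3)·1 = 1/3.
If it is in envelope 2 (prior 1/3): envelope 1 is available but not opened, probability 4/9; weight (1/3)·(4/9) = 4/27.
If it is in envelope 3 (prior 1/3): the presenter opened envelope 3, so this case is ruled out; weight (1/3)·0 = 0.
The weights sum to 13/27.
So P(the cheque in envelope 2 | the presenter opened envelope 3) = (4/27) / (13/27) = 4/13.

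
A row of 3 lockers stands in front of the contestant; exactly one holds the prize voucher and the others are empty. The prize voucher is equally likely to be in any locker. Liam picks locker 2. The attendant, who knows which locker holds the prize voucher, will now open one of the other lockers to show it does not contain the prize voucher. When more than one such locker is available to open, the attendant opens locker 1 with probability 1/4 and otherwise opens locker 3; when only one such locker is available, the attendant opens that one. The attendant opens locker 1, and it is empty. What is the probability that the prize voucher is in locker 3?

Condition on the true location of the prize voucher.
If it is in locker 1 (prior 1/3): the attendant opened locker 1, so this case is ruled out; weight (1/3)·0 = 0.
If it is in locker 2 (prior 1/3): locker 1 is available, opened with probability 1/4; weight (1/3)·(1/4) = 1/12.
If it is in locker 3 (prior 1/3): only locker 1 is available, probability 1; weight (1/3)·1 = 1/3.
The weights sum to 5/12.
So P(the prize voucher in locker 3 | the attendant opened locker 1) = (1/3) / (5/12) = 4/5.

4/5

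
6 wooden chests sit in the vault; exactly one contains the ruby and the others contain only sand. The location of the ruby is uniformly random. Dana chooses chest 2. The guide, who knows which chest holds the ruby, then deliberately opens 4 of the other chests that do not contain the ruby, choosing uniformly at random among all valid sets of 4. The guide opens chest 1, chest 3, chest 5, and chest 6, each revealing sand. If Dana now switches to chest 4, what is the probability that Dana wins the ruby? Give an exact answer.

5/6

Condition on the true location of the ruby.
If it is in any of chests 1, 3, 5, and 6 (prior 1/6 each): that chest was opened and seen not to hold the prize — ruled out; weight (1/6)·0 = 0 each.
If it is in chest 2 (prior 1/6): the guide has 5 equally likely choices, so probability 1/5; weight (1/6)·(1/5) = 1/30.
If it is in chest 4 (prior 1/6): the guide has no choice, probability 1; weight (1/6)·1 = 1/6.
The weights sum to 1/5.
So P(the ruby in chest 4 | the guide opened chest 1, chest 3, chest 5, and chest 6) = (1/6) / (1/5) = 5/6.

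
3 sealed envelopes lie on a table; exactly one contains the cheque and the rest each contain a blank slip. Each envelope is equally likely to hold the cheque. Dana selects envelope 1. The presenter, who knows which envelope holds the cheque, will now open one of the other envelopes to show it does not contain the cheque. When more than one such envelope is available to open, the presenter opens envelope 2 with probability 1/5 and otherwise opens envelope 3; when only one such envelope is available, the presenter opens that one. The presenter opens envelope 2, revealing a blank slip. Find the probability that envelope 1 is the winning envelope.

Consider each possible location of the cheque in turn.
If it is in envelope 1 (prior 1/3): envelope 2 is available, opened with probability 1/5; weight (1/3)·(1/5) = 1/15.
If it is in envelope 2 (prior 1/3): the presenter opened envelope 2, so this case is ruled out; weight (1/3)·0 = 0.
If it is in envelope 3 (prior 1/3): only envelope 2 is available, probability 1; weight (1/3)·1 = 1/3.
The weights sum to 2/5.
So P(the cheque in envelope 1 | the presenter opened envelope 2) = (1/15) / (2/5) = 1/6.

1/6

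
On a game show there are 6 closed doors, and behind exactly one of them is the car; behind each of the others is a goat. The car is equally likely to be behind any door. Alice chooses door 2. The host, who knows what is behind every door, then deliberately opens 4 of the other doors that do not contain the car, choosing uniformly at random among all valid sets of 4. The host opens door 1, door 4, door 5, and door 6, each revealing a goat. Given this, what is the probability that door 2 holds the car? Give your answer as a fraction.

1/6

Condition on the true location of the car.
If it is behind any of doors 1, 4, 5, and 6 (prior 1/6 each): that door was opened and seen not to hold the prize — ruled out; weight (1/6)·0 = 0 each.
If it is behind door 2 (prior 1/6): the host has 5 equally likely choices, so probability 1/5; weight (1/6)·(1/5) = 1/30.
If it is behind door 3 (prior 1/6): the host has no choice, probability 1; weight (1/6)·1 = 1/6.
The weights sum to 1/5.
So P(the car behind door 2 | the host opened door 1, door 4, door 5, and door 6) = (1/30) / (1/5) = 1/6.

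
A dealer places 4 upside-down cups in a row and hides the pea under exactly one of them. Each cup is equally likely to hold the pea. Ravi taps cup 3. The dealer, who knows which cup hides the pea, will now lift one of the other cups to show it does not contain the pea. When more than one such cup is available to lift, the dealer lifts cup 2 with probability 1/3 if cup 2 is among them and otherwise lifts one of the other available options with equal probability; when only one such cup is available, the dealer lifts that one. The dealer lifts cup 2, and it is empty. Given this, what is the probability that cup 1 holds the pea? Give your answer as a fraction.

Condition on the true location of the pea.
If it is under any of cups 1, 3, and 4 (prior 1/4 each): cup 2 is available, opened with probability 1/3; weight (1/4)·(1/3) = 1/12 each.
If it is under cup 2 (prior 1/4): the dealer opened cup 2, so this case is ruled out; weight (1/4)·0 = 0.
The weights sum to 1/4.
So P(the pea under cup 1 | the dealer opened cup 2) = (1/12) / (1/4) = 1/3.

1/3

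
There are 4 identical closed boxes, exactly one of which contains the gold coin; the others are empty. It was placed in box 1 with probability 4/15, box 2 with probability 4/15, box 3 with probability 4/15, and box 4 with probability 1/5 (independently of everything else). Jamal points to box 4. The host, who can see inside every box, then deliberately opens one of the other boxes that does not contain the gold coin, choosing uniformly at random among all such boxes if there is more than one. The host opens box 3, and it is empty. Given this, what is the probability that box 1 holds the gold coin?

2/5

Condition on the true location of the gold coin.
If it is in either of boxes 1 and 2 (prior 4/15 each): the host has 2 equally likely choices, so probability 1/2; weight (4/15)·(1/2) = 2/15 each.
If it is in box 3 (prior 4/15): the host opened box 3, so this case is ruled out; weight (4/15)·0 = 0.
If it is in box 4 (prior 1/5): the host has 3 equally likely choices, so probability 1/3; weight (1/5)·(1/3) = 1/15.
The weights sum to 1/3.
So P(the gold coin in box 1 | the host opened box 3) = (2/15) / (1/3) = 2/5.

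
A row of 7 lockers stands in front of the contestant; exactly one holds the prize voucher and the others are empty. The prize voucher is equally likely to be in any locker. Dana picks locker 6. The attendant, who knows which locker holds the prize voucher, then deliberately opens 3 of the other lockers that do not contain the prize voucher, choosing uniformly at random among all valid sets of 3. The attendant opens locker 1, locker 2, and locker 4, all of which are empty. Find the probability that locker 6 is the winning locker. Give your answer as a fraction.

Condition on the true location of the prize voucher.
If it is in any of lockers 1, 2, and 4 (prior 1/7 each): that locker was opened and seen not to hold the prize — ruled out; weight (1/7)·0 = 0 each.
If it is in any of lockers 3, 5, and 7 (prior 1/7 each): the attendant has 10 equally likely choices, so probability 1/10; weight (1/7)·(1/10) = 1/70 each.
If it is in locker 6 (prior 1/7): the attendant has 20 equally likely choices, so probability 1/20; weight (1/7)·(1/20) = 1/140.
The weights sum to 1/20.
So P(the prize voucher in locker 6 | the attendant opened locker 1, locker 2, and locker 4) = (1/140) / (1/20) = 1/7.

1/7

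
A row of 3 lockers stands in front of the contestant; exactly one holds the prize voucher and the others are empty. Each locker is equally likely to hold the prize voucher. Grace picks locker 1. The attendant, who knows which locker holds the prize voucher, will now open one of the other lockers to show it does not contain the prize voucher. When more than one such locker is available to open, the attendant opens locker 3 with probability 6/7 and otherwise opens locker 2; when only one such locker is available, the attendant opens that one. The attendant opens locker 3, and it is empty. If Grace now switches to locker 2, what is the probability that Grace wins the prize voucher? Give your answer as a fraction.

7/13

Condition on the true location of the prize voucher.
If it is in locker 1 (prior 1/3): locker 3 is available, opened with probability 6/7; weight (1/3)·(6/7) = 2/7.
If it is in locker 2 (prior 1/3): only locker 3 is available, probability 1; weight (1/3)·1 = 1/3.
If it is in locker 3 (prior 1/3): the attendant opened locker 3, so this case is ruled out; weight (1/3)·0 = 0.
The weights sum to 13/21.
So P(the prize voucher in locker 2 | the attendant opened locker 3) = (1/3) / (13/21) = 7/13.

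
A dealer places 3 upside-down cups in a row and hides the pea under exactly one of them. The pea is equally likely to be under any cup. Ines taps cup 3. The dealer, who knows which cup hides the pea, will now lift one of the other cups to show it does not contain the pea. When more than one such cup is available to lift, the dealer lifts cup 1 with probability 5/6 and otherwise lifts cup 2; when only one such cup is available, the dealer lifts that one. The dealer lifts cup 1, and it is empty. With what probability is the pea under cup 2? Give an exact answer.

6/11

Apply Bayes' rule, conditioning on where the pea actually is.
If it is under cup 1 (prior 1/3): the dealer opened cup 1, so this case is ruled out; weight (1/3)·0 = 0.
If it is under cup 2 (prior 1/3): only cup 1 is available, probability 1; weight (1/3)·1 = 1/3.
If it is under cup 3 (prior 1/3): cup 1 is available, opened with probability 5/6; weight (1/3)·(5/6) = 5/18.
The weights sum to 11/18.
So P(the pea under cup 2 | the dealer opened cup 1) = (1/3) / (11/18) = 6/11.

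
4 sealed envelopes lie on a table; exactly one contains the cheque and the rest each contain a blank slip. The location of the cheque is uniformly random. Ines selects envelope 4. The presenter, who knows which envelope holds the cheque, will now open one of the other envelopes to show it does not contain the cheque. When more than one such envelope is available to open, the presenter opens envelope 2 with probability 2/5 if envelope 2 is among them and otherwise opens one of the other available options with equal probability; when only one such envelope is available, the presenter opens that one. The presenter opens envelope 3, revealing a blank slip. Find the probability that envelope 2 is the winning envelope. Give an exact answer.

Apply Bayes' rule, conditioning on where the cheque actually is.
If it is in envelope 1 (prior 1/4): envelope 2 is available but not opened, probability 3/5; weight (1/4)·(3/5) = 3/20.
If it is in envelope 2 (prior 1/4): envelope 2 holds the prize so is unavailable; the presenter chooses uniformly among the 2 others, probability 1/2; weight (1/4)·(1/2) = 1/8.
If it is in envelope 3 (prior 1/4): the presenter opened envelope 3, so this case is ruled out; weight (1/4)·0 = 0.
If it is in envelope 4 (prior 1/4): envelope 2 is available but not opened; envelope 3 gets probability (1 − 2/5)/2 = 3/10; weight (1/4)·(3/10) = 3/40.
The weights sum to 7/20.
So P(the cheque in envelope 2 | the presenter opened envelope 3) = (1/8) / (7/20) = 5/14.

5/14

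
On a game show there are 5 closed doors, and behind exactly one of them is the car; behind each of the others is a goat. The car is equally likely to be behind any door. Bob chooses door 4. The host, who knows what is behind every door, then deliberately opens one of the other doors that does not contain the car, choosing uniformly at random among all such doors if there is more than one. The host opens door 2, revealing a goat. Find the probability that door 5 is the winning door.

Condition on the true location of the car.
If it is behind any of doors 1, 3, and 5 (prior 1/5 each): the host has 3 equally likely choices, so probability 1/3; weight (1/5)·(1/3) = 1/15 each.
If it is behind door 2 (prior 1/5): the host opened door 2, so this case is ruled out; weight (1/5)·0 = 0.
If it is behind door 4 (prior 1/5): the host has 4 equally likely choices, so probability 1/4; weight (1/5)·(1/4) = 1/20.
The weights sum to 1/4.
So P(the car behind door 5 | the host opened door 2) = (1/15) / (1/4) = 4/15.

4/15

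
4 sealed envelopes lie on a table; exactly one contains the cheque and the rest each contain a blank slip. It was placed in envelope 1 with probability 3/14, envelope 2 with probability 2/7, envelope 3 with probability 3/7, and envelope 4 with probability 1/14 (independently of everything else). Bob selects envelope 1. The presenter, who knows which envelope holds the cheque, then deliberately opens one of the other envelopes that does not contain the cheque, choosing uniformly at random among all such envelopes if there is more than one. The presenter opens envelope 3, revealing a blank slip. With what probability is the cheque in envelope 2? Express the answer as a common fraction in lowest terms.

Apply Bayes' rule, conditioning on where the cheque actually is.
If it is in envelope 1 (prior 3/14): the presenter has 3 equally likely choices, so probability 1/3; weight (3/14)·(1/3) = 1/14.
If it is in envelope 2 (prior 2/7): the presenter has 2 equally likely choices, so probability 1/2; weight (2/7)·(1/2) = 1/7.
If it is in envelope 3 (prior 3/7): the presenter opened envelope 3, so this case is ruled out; weight (3/7)·0 = 0.
If it is in envelope 4 (prior 1/14): the presenter has 2 equally likely choices, so probability 1/2; weight (1/14)·(1/2) = 1/28.
The weights sum to 1/4.
So P(the cheque in envelope 2 | the presenter opened envelope 3) = (1/7) / (1/4) = 4/7.

4/7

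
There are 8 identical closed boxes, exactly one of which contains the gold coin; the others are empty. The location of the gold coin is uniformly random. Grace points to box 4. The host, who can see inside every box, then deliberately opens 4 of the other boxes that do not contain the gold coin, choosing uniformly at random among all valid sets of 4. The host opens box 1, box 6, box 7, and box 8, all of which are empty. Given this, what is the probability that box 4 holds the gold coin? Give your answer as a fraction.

Consider each possible location of the gold coin in turn.
If it is in any of boxes 1, 6, 7, and 8 (prior 1/8 each): that box was opened and seen not to hold the prize — ruled out; weight (1/8)·0 = 0 each.
If it is in any of boxes 2, 3, and 5 (prior 1/8 each): the host has 15 equally likely choices, so probability 1/15; weight (1/8)·(1/15) = 1/120 each.
If it is in box 4 (prior 1/8): the host has 35 equally likely choices, so probability 1/35; weight (1/8)·(1/35) = 1/280.
The weights sum to 1/35.
So P(the gold coin in box 4 | the host opened box 1, box 6, box 7, and box 8) = (1/280) / (1/35) = 1/8.

1/8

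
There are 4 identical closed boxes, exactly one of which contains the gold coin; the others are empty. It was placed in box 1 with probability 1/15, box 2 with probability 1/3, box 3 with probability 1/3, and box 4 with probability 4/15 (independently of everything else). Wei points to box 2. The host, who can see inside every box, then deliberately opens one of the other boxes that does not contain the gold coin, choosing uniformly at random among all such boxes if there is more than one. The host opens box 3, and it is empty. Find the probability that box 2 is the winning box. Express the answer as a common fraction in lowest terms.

Apply Bayes' rule, conditioning on where the gold coin actually is.
If it is in box 1 (prior 1/15): the host has 2 equally likely choices, so probability 1/2; weight (1/15)·(1/2) = 1/30.
If it is in box 2 (prior 1/3): the host has 3 equally likely choices, so probability 1/3; weight (1/3)·(1/3) = 1/9.
If it is in box 3 (prior 1/3): the host opened box 3, so this case is ruled out; weight (1/3)·0 = 0.
If it is in box 4 (prior 4/15): the host has 2 equally likely choices, so probability 1/2; weight (4/15)·(1/2) = 2/15.
The weights sum to 5/18.
So P(the gold coin in box 2 | the host opened box 3) = (1/9) / (5/18) = 2/5.

2/5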